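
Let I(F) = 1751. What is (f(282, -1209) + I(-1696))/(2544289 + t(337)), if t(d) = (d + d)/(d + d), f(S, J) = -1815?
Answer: -32/1272145 ≈ -2.5154e-5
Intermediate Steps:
t(d) = 1 (t(d) = (2*d)/((2*d)) = (2*d)*(1/(2*d)) = 1)
(f(282, -1209) + I(-1696))/(2544289 + t(337)) = (-1815 + 1751)/(2544289 + 1) = -64/2544290 = -64*1/2544290 = -32/1272145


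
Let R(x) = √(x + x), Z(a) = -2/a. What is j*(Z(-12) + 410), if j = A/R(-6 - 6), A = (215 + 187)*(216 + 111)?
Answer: -17972683*I*√6/4 ≈ -1.1006e+7*I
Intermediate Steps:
A = 131454 (A = 402*327 = 131454)
R(x) = √2*√x (R(x) = √(2*x) = √2*√x)
j = -21909*I*√6/2 (j = 131454/((√2*√(-6 - 6))) = 131454/((√2*√(-12))) = 131454/((√2*(2*I*√3))) = 131454/((2*I*√6)) = 131454*(-I*√6/12) = -21909*I*√6/2 ≈ -26833.0*I)
j*(Z(-12) + 410) = (-21909*I*√6/2)*(-2/(-12) + 410) = (-21909*I*√6/2)*(-2*(-1/12) + 410) = (-21909*I*√6/2)*(⅙ + 410) = -21909*I*√6/2*(2461/6) = -17972683*I*√6/4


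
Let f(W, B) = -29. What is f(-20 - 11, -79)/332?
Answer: -29/332 ≈ -0.087349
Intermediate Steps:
f(-20 - 11, -79)/332 = -29/332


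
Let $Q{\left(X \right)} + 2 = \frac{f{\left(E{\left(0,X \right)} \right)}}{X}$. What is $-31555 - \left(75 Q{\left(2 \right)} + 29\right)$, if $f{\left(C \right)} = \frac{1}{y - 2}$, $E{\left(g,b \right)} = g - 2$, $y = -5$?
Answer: $- \frac{440001}{14} \approx -31429.0$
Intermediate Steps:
$E{\left(g,b \right)} = -2 + g$ ($E{\left(g,b \right)} = g - 2 = -2 + g$)
$f{\left(C \right)} = - \frac{1}{7}$ ($f{\left(C \right)} = \frac{1}{-5 - 2} = \frac{1}{-7} = - \frac{1}{7}$)
$Q{\left(X \right)} = -2 - \frac{1}{7 X}$
$-31555 - \left(75 Q{\left(2 \right)} + 29\right) = -31555 - \left(75 \left(-2 - \frac{1}{7 \cdot 2}\right) + 29\right) = -31555 - \left(75 \left(-2 - \frac{1}{14}\right) + 29\right) = -31555 - \left(75 \left(- \frac{29}{14}\right) + 29\right) = -31555 - \left(- \frac{2175}{14} + 29\right) = -31555 - - \frac{1769}{14} = -31555 + \frac{1769}{14} = - \frac{440001}{14}$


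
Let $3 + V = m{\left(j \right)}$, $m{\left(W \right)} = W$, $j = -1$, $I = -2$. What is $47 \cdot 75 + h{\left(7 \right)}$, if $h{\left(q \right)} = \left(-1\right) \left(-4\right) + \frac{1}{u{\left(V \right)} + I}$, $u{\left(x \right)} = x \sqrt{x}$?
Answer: $\frac{119985}{34} + \frac{2 i}{17} \approx 3529.0 + 0.11765 i$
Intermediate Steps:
$V = -4$ ($V = -3 - 1 = -4$)
$u{\left(x \right)} = x^{\frac{3}{2}}$
$h{\left(q \right)} = 4 + \frac{-2 + 8 i}{68}$ ($h{\left(q \right)} = \left(-1\right) \left(-4\right) + \frac{1}{\left(-4\right)^{\frac{3}{2}} - 2} = 4 + \frac{1}{- 8 i - 2} = 4 + \frac{1}{-2 - 8 i} = 4 + \frac{-2 + 8 i}{68}$)
$47 \cdot 75 + h{\left(7 \right)} = 47 \cdot 75 + \left(\frac{135}{34} + \frac{2 i}{17}\right) = 3525 + \left(\frac{135}{34} + \frac{2 i}{17}\right) = \frac{119985}{34} + \frac{2 i}{17}$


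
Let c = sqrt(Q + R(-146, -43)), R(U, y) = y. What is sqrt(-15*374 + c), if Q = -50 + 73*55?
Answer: sqrt(-5610 + sqrt(3922)) ≈ 74.481*I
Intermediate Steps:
Q = 3965 (Q = -50 + 4015 = 3965)
c = sqrt(3922) (c = sqrt(3965 - 43) = sqrt(3922) ≈ 62.626)
sqrt(-15*374 + c) = sqrt(-15*374 + sqrt(3922)) = sqrt(-5610 + sqrt(3922))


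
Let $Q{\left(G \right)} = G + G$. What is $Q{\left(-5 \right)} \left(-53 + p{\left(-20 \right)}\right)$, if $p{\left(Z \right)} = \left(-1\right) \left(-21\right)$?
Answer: $320$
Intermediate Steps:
$Q{\left(G \right)} = 2 G$
$p{\left(Z \right)} = 21$
$Q{\left(-5 \right)} \left(-53 + p{\left(-20 \right)}\right) = 2 \left(-5\right) \left(-53 + 21\right) = \left(-10\right) \left(-32\right) = 320$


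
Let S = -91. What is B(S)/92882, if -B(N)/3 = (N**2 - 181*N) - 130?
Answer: -36933/46441 ≈ -0.79527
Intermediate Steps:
B(N) = 390 - 3*N**2 + 543*N (B(N) = -3*((N**2 - 181*N) - 130) = -3*(-130 + N**2 - 181*N) = 390 - 3*N**2 + 543*N)
B(S)/92882 = (390 - 3*(-91)**2 + 543*(-91))/92882 = (390 - 3*8281 - 49413)*(1/92882) = (390 - 24843 - 49413)*(1/92882) = -73866*1/92882 = -36933/46441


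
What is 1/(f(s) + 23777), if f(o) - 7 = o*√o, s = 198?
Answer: 991/23246511 - 33*√22/30995348 ≈ 3.7636e-5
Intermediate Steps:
f(o) = 7 + o^(3/2) (f(o) = 7 + o*√o = 7 + o^(3/2))
1/(f(s) + 23777) = 1/((7 + 198^(3/2)) + 23777) = 1/((7 + 594*√22) + 23777) = 1/(23784 + 594*√22)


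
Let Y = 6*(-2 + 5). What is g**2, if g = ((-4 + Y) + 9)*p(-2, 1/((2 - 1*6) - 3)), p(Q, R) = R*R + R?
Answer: 19044/2401 ≈ 7.9317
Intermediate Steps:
Y = 18 (Y = 6*3 = 18)
p(Q, R) = R + R**2 (p(Q, R) = R**2 + R = R + R**2)
g = -138/49 (g = ((-4 + 18) + 9)*((1 + 1/((2 - 1*6) - 3))/((2 - 1*6) - 3)) = (14 + 9)*((1 + 1/((2 - 6) - 3))/((2 - 6) - 3)) = 23*((1 + 1/(-4 - 3))/(-4 - 3)) = 23*((1 + 1/(-7))/(-7)) = 23*(-(1 - 1/7)/7) = 23*(-1/7*6/7) = 23*(-6/49) = -138/49 ≈ -2.8163)
g**2 = (-138/49)**2 = 19044/2401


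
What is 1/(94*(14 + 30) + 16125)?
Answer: 1/20261 ≈ 4.9356e-5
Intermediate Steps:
1/(94*(14 + 30) + 16125) = 1/(94*44 + 16125) = 1/(4136 + 16125) = 1/20261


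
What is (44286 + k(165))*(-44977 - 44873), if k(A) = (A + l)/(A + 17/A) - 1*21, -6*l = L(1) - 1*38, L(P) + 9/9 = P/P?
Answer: -210797085000/53 ≈ -3.9773e+9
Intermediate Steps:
L(P) = 0 (L(P) = -1 + P/P = -1 + 1 = 0)
l = 19/3 (l = -(0 - 1*38)/6 = -(0 - 38)/6 = -1/6*(-38) = 19/3 ≈ 6.3333)
k(A) = -21 + (19/3 + A)/(A + 17/A) (k(A) = (A + 19/3)/(A + 17/A) - 1*21 = (19/3 + A)/(A + 17/A) - 21 = -21 + (19/3 + A)/(A + 17/A))
(44286 + k(165))*(-44977 - 44873) = (44286 + (-1071 - 60*165**2 + 19*165)/(3*(17 + 165**2)))*(-44977 - 44873) = (44286 + (-1071 - 60*27225 + 3135)/(3*(17 + 27225)))*(-89850) = (44286 + (1/3)*(-1071 - 1633500 + 3135)/27242)*(-89850) = (44286 + (1/3)*(1/27242)*(-1631436))*(-89850) = (44286 - 1058/53)*(-89850) = (2346100/53)*(-89850) = -210797085000/53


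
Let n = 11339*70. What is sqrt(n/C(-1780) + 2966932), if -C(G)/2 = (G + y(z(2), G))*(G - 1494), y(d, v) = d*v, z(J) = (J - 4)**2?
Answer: sqrt(25190973680425522310)/2913860 ≈ 1722.5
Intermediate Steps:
z(J) = (-4 + J)**2
C(G) = -10*G*(-1494 + G) (C(G) = -2*(G + (-4 + 2)**2*G)*(G - 1494) = -2*(G + (-2)**2*G)*(-1494 + G) = -2*(G + 4*G)*(-1494 + G) = -2*5*G*(-1494 + G) = -10*G*(-1494 + G))
n = 793730
sqrt(n/C(-1780) + 2966932) = sqrt(793730/((10*(-1780)*(1494 - 1*(-1780)))) + 2966932) = sqrt(793730/((10*(-1780)*(1494 + 1780))) + 2966932) = sqrt(793730/((10*(-1780)*3274)) + 2966932) = sqrt(793730/(-58277200) + 2966932) = sqrt(793730*(-1/58277200) + 2966932) = sqrt(-79373/5827720 + 2966932) = sqrt(17290448875667/5827720) = sqrt(25190973680425522310)/2913860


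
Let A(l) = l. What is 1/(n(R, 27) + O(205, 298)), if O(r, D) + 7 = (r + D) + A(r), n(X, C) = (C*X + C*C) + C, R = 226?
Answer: 1/7559 ≈ 0.00013229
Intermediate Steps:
n(X, C) = C + C² + C*X (n(X, C) = (C*X + C²) + C = (C² + C*X) + C = C + C² + C*X)
O(r, D) = -7 + D + 2*r (O(r, D) = -7 + ((r + D) + r) = -7 + ((D + r) + r) = -7 + (D + 2*r) = -7 + D + 2*r)
1/(n(R, 27) + O(205, 298)) = 1/(27*(1 + 27 + 226) + (-7 + 298 + 2*205)) = 1/(27*254 + (-7 + 298 + 410)) = 1/(6858 + 701) = 1/7559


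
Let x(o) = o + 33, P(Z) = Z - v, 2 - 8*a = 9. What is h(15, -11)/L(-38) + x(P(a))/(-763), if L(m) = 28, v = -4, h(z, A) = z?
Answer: 2981/6104 ≈ 0.48837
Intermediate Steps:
a = -7/8 (a = ¼ - ⅛*9 = ¼ - 9/8 = -7/8 ≈ -0.87500)
P(Z) = 4 + Z (P(Z) = Z - 1*(-4) = Z + 4 = 4 + Z)
x(o) = 33 + o
h(15, -11)/L(-38) + x(P(a))/(-763) = 15/28 + (33 + (4 - 7/8))/(-763) = 15*(1/28) + (33 + 25/8)*(-1/763) = 15/28 + (289/8)*(-1/763) = 15/28 - 289/6104 = 2981/6104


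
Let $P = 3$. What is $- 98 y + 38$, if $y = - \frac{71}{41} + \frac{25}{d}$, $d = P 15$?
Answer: $\frac{56554}{369} \approx 153.26$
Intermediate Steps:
$d = 45$ ($d = 3 \cdot 15 = 45$)
$y = - \frac{434}{369}$ ($y = - \frac{71}{41} + \frac{25}{45} = \left(-71\right) \frac{1}{41} + 25 \cdot \frac{1}{45} = - \frac{71}{41} + \frac{5}{9} = - \frac{434}{369} \approx -1.1762$)
$- 98 y + 38 = \left(-98\right) \left(- \frac{434}{369}\right) + 38 = \frac{42532}{369} + 38 = \frac{56554}{369}$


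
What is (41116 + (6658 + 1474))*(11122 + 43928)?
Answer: 2711102400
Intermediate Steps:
(41116 + (6658 + 1474))*(11122 + 43928) = (41116 + 8132)*55050 = 49248*55050 = 2711102400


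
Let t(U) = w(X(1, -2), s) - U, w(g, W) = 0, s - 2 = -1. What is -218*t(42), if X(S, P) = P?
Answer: 9156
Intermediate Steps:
s = 1 (s = 2 - 1 = 1)
t(U) = -U (t(U) = 0 - U = -U)
-218*t(42) = -(-218)*42 = -218*(-42) = 9156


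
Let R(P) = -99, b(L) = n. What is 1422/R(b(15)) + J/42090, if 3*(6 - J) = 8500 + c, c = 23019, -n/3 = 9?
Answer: -20297171/1388970 ≈ -14.613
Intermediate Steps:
n = -27 (n = -3*9 = -27)
b(L) = -27
J = -31501/3 (J = 6 - (8500 + 23019)/3 = 6 - ⅓*31519 = 6 - 31519/3 = -31501/3 ≈ -10500.)
1422/R(b(15)) + J/42090 = 1422/(-99) - 31501/3/42090 = 1422*(-1/99) - 31501/3*1/42090 = -158/11 - 31501/126270 = -20297171/1388970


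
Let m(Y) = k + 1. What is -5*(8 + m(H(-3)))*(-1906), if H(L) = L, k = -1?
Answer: 76240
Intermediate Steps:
m(Y) = 0 (m(Y) = -1 + 1 = 0)
-5*(8 + m(H(-3)))*(-1906) = -5*(8 + 0)*(-1906) = -5*8*(-1906) = -40*(-1906) = 76240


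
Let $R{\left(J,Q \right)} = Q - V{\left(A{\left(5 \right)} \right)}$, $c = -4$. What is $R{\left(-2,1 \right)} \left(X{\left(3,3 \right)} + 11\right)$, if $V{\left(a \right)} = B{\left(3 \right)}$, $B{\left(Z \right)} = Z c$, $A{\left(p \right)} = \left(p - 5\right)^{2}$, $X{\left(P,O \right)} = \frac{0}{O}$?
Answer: $143$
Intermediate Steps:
$X{\left(P,O \right)} = 0$
$A{\left(p \right)} = \left(-5 + p\right)^{2}$
$B{\left(Z \right)} = - 4 Z$ ($B{\left(Z \right)} = Z \left(-4\right) = - 4 Z$)
$V{\left(a \right)} = -12$ ($V{\left(a \right)} = \left(-4\right) 3 = -12$)
$R{\left(J,Q \right)} = 12 + Q$ ($R{\left(J,Q \right)} = Q - -12 = Q + 12 = 12 + Q$)
$R{\left(-2,1 \right)} \left(X{\left(3,3 \right)} + 11\right) = \left(12 + 1\right) \left(0 + 11\right) = 13 \cdot 11 = 143$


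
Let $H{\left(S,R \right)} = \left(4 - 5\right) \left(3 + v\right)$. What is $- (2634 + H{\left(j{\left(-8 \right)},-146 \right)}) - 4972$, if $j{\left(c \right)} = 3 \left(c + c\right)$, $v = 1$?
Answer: $-7602$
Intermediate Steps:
$j{\left(c \right)} = 6 c$ ($j{\left(c \right)} = 3 \cdot 2 c = 6 c$)
$H{\left(S,R \right)} = -4$ ($H{\left(S,R \right)} = \left(4 - 5\right) \left(3 + 1\right) = \left(-1\right) 4 = -4$)
$- (2634 + H{\left(j{\left(-8 \right)},-146 \right)}) - 4972 = - (2634 - 4) - 4972 = \left(-1\right) 2630 - 4972 = -2630 - 4972 = -7602$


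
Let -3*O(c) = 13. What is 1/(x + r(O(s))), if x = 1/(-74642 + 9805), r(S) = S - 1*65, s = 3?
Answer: -194511/13486099 ≈ -0.014423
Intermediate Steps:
O(c) = -13/3 (O(c) = -⅓*13 = -13/3)
r(S) = -65 + S (r(S) = S - 65 = -65 + S)
x = -1/64837 (x = 1/(-64837) = -1/64837 ≈ -1.5423e-5)
1/(x + r(O(s))) = 1/(-1/64837 + (-65 - 13/3)) = 1/(-1/64837 - 208/3) = 1/(-13486099/194511) = -194511/13486099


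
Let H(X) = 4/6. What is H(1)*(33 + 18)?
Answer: 34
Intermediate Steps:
H(X) = ⅔ (H(X) = 4*(⅙) = ⅔)
H(1)*(33 + 18) = 2*(33 + 18)/3 = (⅔)*51 = 34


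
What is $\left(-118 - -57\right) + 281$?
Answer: $220$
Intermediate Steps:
$\left(-118 - -57\right) + 281 = \left(-118 + 57\right) + 281 = -61 + 281 = 220$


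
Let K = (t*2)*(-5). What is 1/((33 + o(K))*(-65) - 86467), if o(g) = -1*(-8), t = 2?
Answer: -1/89132 ≈ -1.1219e-5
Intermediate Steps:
K = -20 (K = (2*2)*(-5) = 4*(-5) = -20)
o(g) = 8
1/((33 + o(K))*(-65) - 86467) = 1/((33 + 8)*(-65) - 86467) = 1/(41*(-65) - 86467) = 1/(-2665 - 86467) = 1/(-89132) = -1/89132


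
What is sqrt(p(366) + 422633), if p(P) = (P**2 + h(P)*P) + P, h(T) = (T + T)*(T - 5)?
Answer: sqrt(97273187) ≈ 9862.7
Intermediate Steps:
h(T) = 2*T*(-5 + T) (h(T) = (2*T)*(-5 + T) = 2*T*(-5 + T))
p(P) = P + P**2 + 2*P**2*(-5 + P) (p(P) = (P**2 + (2*P*(-5 + P))*P) + P = (P**2 + 2*P**2*(-5 + P)) + P = P + P**2 + 2*P**2*(-5 + P))
sqrt(p(366) + 422633) = sqrt(366*(1 + 366 + 2*366*(-5 + 366)) + 422633) = sqrt(366*(1 + 366 + 2*366*361) + 422633) = sqrt(366*(1 + 366 + 264252) + 422633) = sqrt(366*264619 + 422633) = sqrt(96850554 + 422633) = sqrt(97273187)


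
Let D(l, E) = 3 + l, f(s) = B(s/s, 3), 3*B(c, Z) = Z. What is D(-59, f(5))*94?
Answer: -5264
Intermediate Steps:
B(c, Z) = Z/3
f(s) = 1 (f(s) = (1/3)*3 = 1)
D(-59, f(5))*94 = (3 - 59)*94 = -56*94 = -5264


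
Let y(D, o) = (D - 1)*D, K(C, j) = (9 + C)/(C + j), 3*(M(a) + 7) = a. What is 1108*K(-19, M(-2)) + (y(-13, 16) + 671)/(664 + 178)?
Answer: 175352/421 ≈ 416.51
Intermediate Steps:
M(a) = -7 + a/3
K(C, j) = (9 + C)/(C + j)
y(D, o) = D*(-1 + D) (y(D, o) = (-1 + D)*D = D*(-1 + D))
1108*K(-19, M(-2)) + (y(-13, 16) + 671)/(664 + 178) = 1108*((9 - 19)/(-19 + (-7 + (1/3)*(-2)))) + (-13*(-1 - 13) + 671)/(664 + 178) = 1108*(-10/(-19 + (-7 - 2/3))) + (-13*(-14) + 671)/842 = 1108*(-10/(-19 - 23/3)) + (182 + 671)*(1/842) = 1108*(-10/(-80/3)) + 853*(1/842) = 1108*(-3/80*(-10)) + 853/842 = 1108*(3/8) + 853/842 = 831/2 + 853/842 = 175352/421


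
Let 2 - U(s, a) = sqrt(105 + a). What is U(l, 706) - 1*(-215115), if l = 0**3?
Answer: 215117 - sqrt(811) ≈ 2.1509e+5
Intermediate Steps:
l = 0
U(s, a) = 2 - sqrt(105 + a)
U(l, 706) - 1*(-215115) = (2 - sqrt(105 + 706)) - 1*(-215115) = (2 - sqrt(811)) + 215115 = 215117 - sqrt(811)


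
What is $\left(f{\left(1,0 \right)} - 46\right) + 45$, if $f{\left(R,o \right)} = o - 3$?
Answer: $-4$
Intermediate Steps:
$f{\left(R,o \right)} = -3 + o$
$\left(f{\left(1,0 \right)} - 46\right) + 45 = \left(\left(-3 + 0\right) - 46\right) + 45 = \left(-3 - 46\right) + 45 = -49 + 45 = -4$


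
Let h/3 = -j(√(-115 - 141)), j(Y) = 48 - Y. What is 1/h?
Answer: -1/160 - I/480 ≈ -0.00625 - 0.0020833*I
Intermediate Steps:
h = -144 + 48*I (h = 3*(-(48 - √(-115 - 141))) = 3*(-(48 - √(-256))) = 3*(-(48 - 16*I)) = 3*(-48 + 16*I) = -144 + 48*I ≈ -144.0 + 48.0*I)
1/h = 1/(-144 + 48*I) = (-144 - 48*I)/23040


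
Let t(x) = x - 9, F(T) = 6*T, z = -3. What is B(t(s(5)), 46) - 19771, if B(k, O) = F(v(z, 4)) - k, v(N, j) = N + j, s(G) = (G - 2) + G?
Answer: -19764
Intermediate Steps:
s(G) = -2 + 2*G (s(G) = (-2 + G) + G = -2 + 2*G)
t(x) = -9 + x
B(k, O) = 6 - k (B(k, O) = 6*(-3 + 4) - k = 6*1 - k = 6 - k)
B(t(s(5)), 46) - 19771 = (6 - (-9 + (-2 + 2*5))) - 19771 = (6 - (-9 + (-2 + 10))) - 19771 = (6 - (-9 + 8)) - 19771 = (6 - 1*(-1)) - 19771 = (6 + 1) - 19771 = 7 - 19771 = -19764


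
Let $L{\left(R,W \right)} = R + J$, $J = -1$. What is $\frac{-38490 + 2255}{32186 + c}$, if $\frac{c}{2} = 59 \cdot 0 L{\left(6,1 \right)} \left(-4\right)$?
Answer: $- \frac{36235}{32186} \approx -1.1258$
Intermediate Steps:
$L{\left(R,W \right)} = -1 + R$ ($L{\left(R,W \right)} = R - 1 = -1 + R$)
$c = 0$ ($c = 2 \cdot 59 \cdot 0 \left(-1 + 6\right) \left(-4\right) = 2 \cdot 59 \cdot 0 \cdot 5 \left(-4\right) = 2 \cdot 59 \cdot 0 \left(-4\right) = 2 \cdot 59 \cdot 0 = 2 \cdot 0 = 0$)
$\frac{-38490 + 2255}{32186 + c} = \frac{-38490 + 2255}{32186 + 0} = - \frac{36235}{32186}$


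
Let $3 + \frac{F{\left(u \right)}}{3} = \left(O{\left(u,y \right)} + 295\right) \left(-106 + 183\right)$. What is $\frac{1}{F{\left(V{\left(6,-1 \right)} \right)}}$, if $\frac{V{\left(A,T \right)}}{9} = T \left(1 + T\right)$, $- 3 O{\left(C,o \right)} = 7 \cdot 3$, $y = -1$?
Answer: $\frac{1}{66519} \approx 1.5033 \cdot 10^{-5}$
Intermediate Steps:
$O{\left(C,o \right)} = -7$ ($O{\left(C,o \right)} = - \frac{7 \cdot 3}{3} = \left(- \frac{1}{3}\right) 21 = -7$)
$V{\left(A,T \right)} = 9 T \left(1 + T\right)$
$F{\left(u \right)} = 66519$ ($F{\left(u \right)} = -9 + 3 \left(-7 + 295\right) \left(-106 + 183\right) = -9 + 3 \cdot 288 \cdot 77 = -9 + 3 \cdot 22176 = -9 + 66528 = 66519$)
$\frac{1}{F{\left(V{\left(6,-1 \right)} \right)}} = \frac{1}{66519}$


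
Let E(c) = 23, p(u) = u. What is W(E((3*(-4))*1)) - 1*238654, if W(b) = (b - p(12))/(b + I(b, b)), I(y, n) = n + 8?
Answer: -12887305/54 ≈ -2.3865e+5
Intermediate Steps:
I(y, n) = 8 + n
W(b) = (-12 + b)/(8 + 2*b) (W(b) = (b - 1*12)/(b + (8 + b)) = (b - 12)/(8 + 2*b) = (-12 + b)/(8 + 2*b))
W(E((3*(-4))*1)) - 1*238654 = (-12 + 23)/(2*(4 + 23)) - 1*238654 = (1/2)*11/27 - 238654 = (1/2)*(1/27)*11 - 238654 = 11/54 - 238654 = -12887305/54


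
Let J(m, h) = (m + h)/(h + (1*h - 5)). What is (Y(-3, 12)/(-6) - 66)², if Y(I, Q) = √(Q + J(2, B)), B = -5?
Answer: (1980 + √305)²/900 ≈ 4433.2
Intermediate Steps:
J(m, h) = (h + m)/(-5 + 2*h) (J(m, h) = (h + m)/(h + (h - 5)) = (h + m)/(h + (-5 + h)) = (h + m)/(-5 + 2*h))
Y(I, Q) = √(⅕ + Q) (Y(I, Q) = √(Q + (-5 + 2)/(-5 + 2*(-5))) = √(Q - 3/(-5 - 10)) = √(Q - 3/(-15)) = √(Q - 1/15*(-3)) = √(Q + ⅕) = √(⅕ + Q))
(Y(-3, 12)/(-6) - 66)² = ((√(5 + 25*12)/5)/(-6) - 66)² = ((√(5 + 300)/5)*(-⅙) - 66)² = ((√305/5)*(-⅙) - 66)² = (-√305/30 - 66)² = (-66 - √305/30)²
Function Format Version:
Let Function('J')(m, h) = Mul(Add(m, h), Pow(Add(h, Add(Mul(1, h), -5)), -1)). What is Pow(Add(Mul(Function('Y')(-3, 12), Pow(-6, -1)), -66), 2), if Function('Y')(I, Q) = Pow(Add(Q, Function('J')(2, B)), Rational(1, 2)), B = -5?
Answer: Mul(Rational(1, 900), Pow(Add(1980, Pow(305, Rational(1, 2))), 2)) ≈ 4433.2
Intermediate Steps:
Function('J')(m, h) = Mul(Pow(Add(-5, Mul(2, h)), -1), Add(h, m)) (Function('J')(m, h) = Mul(Add(h, m), Pow(Add(h, Add(h, -5)), -1)) = Mul(Add(h, m), Pow(Add(h, Add(-5, h)), -1)) = Mul(Add(h, m), Pow(Add(-5, Mul(2, h)), -1)) = Mul(Pow(Add(-5, Mul(2, h)), -1), Add(h, m)))
Function('Y')(I, Q) = Pow(Add(Rational(1, 5), Q), Rational(1, 2)) (Function('Y')(I, Q) = Pow(Add(Q, Mul(Pow(Add(-5, Mul(2, -5)), -1), Add(-5, 2))), Rational(1, 2)) = Pow(Add(Q, Mul(Pow(Add(-5, -10), -1), -3)), Rational(1, 2)) = Pow(Add(Q, Mul(Pow(-15, -1), -3)), Rational(1, 2)) = Pow(Add(Q, Mul(Rational(-1, 15), -3)), Rational(1, 2)) = Pow(Add(Q, Rational(1, 5)), Rational(1, 2)) = Pow(Add(Rational(1, 5), Q), Rational(1, 2)))
Pow(Add(Mul(Function('Y')(-3, 12), Pow(-6, -1)), -66), 2) = Pow(Add(Mul(Mul(Rational(1, 5), Pow(Add(5, Mul(25, 12)), Rational(1, 2))), Pow(-6, -1)), -66), 2) = Pow(Add(Mul(Mul(Rational(1, 5), Pow(Add(5, 300), Rational(1, 2))), Rational(-1, 6)), -66), 2) = Pow(Add(Mul(Mul(Rational(1, 5), Pow(305, Rational(1, 2))), Rational(-1, 6)), -66), 2) = Pow(Add(Mul(Rational(-1, 30), Pow(305, Rational(1, 2))), -66), 2) = Pow(Add(-66, Mul(Rational(-1, 30), Pow(305, Rational(1, 2)))), 2)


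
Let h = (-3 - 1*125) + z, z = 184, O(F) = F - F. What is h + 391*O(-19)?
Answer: 56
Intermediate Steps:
O(F) = 0
h = 56 (h = (-3 - 1*125) + 184 = (-3 - 125) + 184 = -128 + 184 = 56)
h + 391*O(-19) = 56 + 391*0 = 56 + 0 = 56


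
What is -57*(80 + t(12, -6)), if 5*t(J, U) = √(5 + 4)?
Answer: -22971/5 ≈ -4594.2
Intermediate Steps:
t(J, U) = ⅗ (t(J, U) = √(5 + 4)/5 = √9/5 = (⅕)*3 = ⅗)
-57*(80 + t(12, -6)) = -57*(80 + ⅗) = -57*403/5 = -22971/5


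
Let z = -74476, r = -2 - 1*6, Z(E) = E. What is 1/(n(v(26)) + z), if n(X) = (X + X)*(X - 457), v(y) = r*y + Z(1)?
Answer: 1/200420 ≈ 4.9895e-6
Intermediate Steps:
r = -8 (r = -2 - 6 = -8)
v(y) = 1 - 8*y (v(y) = -8*y + 1 = 1 - 8*y)
n(X) = 2*X*(-457 + X) (n(X) = (2*X)*(-457 + X) = 2*X*(-457 + X))
1/(n(v(26)) + z) = 1/(2*(1 - 8*26)*(-457 + (1 - 8*26)) - 74476) = 1/(2*(1 - 208)*(-457 + (1 - 208)) - 74476) = 1/(2*(-207)*(-457 - 207) - 74476) = 1/(2*(-207)*(-664) - 74476) = 1/(274896 - 74476) = 1/200420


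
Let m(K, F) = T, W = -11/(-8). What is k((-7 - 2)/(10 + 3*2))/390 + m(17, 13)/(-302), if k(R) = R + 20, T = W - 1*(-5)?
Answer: 27071/942240 ≈ 0.028730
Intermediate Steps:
W = 11/8 (W = -11*(-⅛) = 11/8 ≈ 1.3750)
T = 51/8 (T = 11/8 - 1*(-5) = 11/8 + 5 = 51/8 ≈ 6.3750)
m(K, F) = 51/8
k(R) = 20 + R
k((-7 - 2)/(10 + 3*2))/390 + m(17, 13)/(-302) = (20 + (-7 - 2)/(10 + 3*2))/390 + (51/8)/(-302) = (20 - 9/(10 + 6))*(1/390) + (51/8)*(-1/302) = (20 - 9/16)*(1/390) - 51/2416 = (311/16)*(1/390) - 51/2416 = 311/6240 - 51/2416 = 27071/942240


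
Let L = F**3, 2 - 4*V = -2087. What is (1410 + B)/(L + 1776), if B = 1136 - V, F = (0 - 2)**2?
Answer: 1619/1472 ≈ 1.0999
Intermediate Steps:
V = 2089/4 (V = 1/2 - 1/4*(-2087) = 1/2 + 2087/4 = 2089/4 ≈ 522.25)
F = 4 (F = (-2)**2 = 4)
B = 2455/4 (B = 1136 - 1*2089/4 = 1136 - 2089/4 = 2455/4 ≈ 613.75)
L = 64 (L = 4**3 = 64)
(1410 + B)/(L + 1776) = (1410 + 2455/4)/(64 + 1776) = (8095/4)/1840 = (8095/4)*(1/1840) = 1619/1472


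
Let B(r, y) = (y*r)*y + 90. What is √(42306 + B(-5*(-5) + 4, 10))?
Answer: 4*√2831 ≈ 212.83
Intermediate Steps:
B(r, y) = 90 + r*y² (B(r, y) = (r*y)*y + 90 = r*y² + 90 = 90 + r*y²)
√(42306 + B(-5*(-5) + 4, 10)) = √(42306 + (90 + (-5*(-5) + 4)*10²)) = √(42306 + (90 + (25 + 4)*100)) = √(42306 + (90 + 29*100)) = √(42306 + (90 + 2900)) = √(42306 + 2990) = √45296 = 4*√2831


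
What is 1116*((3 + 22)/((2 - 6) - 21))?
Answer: -1116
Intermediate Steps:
1116*((3 + 22)/((2 - 6) - 21)) = 1116*(25/(-4 - 21)) = 1116*(25/(-25)) = 1116*(25*(-1/25)) = 1116*(-1) = -1116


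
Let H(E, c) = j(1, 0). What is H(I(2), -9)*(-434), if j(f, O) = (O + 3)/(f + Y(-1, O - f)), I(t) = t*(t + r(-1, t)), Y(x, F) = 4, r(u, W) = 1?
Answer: -1302/5 ≈ -260.40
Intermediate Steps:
I(t) = t*(1 + t) (I(t) = t*(t + 1) = t*(1 + t))
j(f, O) = (3 + O)/(4 + f) (j(f, O) = (O + 3)/(f + 4) = (3 + O)/(4 + f))
H(E, c) = ⅗ (H(E, c) = (3 + 0)/(4 + 1) = 3/5 = (⅕)*3 = ⅗)
H(I(2), -9)*(-434) = (⅗)*(-434) = -1302/5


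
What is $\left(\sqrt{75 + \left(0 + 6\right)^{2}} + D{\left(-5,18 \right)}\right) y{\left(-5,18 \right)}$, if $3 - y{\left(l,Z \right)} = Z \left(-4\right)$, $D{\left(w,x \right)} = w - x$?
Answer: $-1725 + 75 \sqrt{111} \approx -934.83$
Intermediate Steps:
$y{\left(l,Z \right)} = 3 + 4 Z$ ($y{\left(l,Z \right)} = 3 - Z \left(-4\right) = 3 - - 4 Z = 3 + 4 Z$)
$\left(\sqrt{75 + \left(0 + 6\right)^{2}} + D{\left(-5,18 \right)}\right) y{\left(-5,18 \right)} = \left(\sqrt{75 + \left(0 + 6\right)^{2}} - 23\right) \left(3 + 4 \cdot 18\right) = \left(\sqrt{75 + 6^{2}} - 23\right) \left(3 + 72\right) = \left(\sqrt{75 + 36} - 23\right) 75 = \left(\sqrt{111} - 23\right) 75 = \left(-23 + \sqrt{111}\right) 75 = -1725 + 75 \sqrt{111}$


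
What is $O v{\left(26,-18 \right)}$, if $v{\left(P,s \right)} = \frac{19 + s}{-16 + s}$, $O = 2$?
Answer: $- \frac{1}{17} \approx -0.058824$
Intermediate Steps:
$v{\left(P,s \right)} = \frac{19 + s}{-16 + s}$
$O v{\left(26,-18 \right)} = 2 \frac{19 - 18}{-16 - 18} = 2 \frac{1}{-34} \cdot 1 = 2 \left(\left(- \frac{1}{34}\right) 1\right) = 2 \left(- \frac{1}{34}\right) = - \frac{1}{17}$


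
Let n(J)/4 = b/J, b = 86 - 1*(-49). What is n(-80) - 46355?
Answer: -185447/4 ≈ -46362.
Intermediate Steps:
b = 135 (b = 86 + 49 = 135)
n(J) = 540/J (n(J) = 4*(135/J) = 540/J)
n(-80) - 46355 = 540/(-80) - 46355 = 540*(-1/80) - 46355 = -27/4 - 46355 = -185447/4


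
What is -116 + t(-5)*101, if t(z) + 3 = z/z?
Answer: -318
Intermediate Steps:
t(z) = -2 (t(z) = -3 + z/z = -3 + 1 = -2)
-116 + t(-5)*101 = -116 - 2*101 = -116 - 202 = -318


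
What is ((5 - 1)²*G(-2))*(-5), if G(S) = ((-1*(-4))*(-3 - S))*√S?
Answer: 320*I*√2 ≈ 452.55*I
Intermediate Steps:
G(S) = √S*(-12 - 4*S) (G(S) = (4*(-3 - S))*√S = (-12 - 4*S)*√S = √S*(-12 - 4*S))
((5 - 1)²*G(-2))*(-5) = ((5 - 1)²*(4*√(-2)*(-3 - 1*(-2))))*(-5) = (4²*(4*(I*√2)*(-3 + 2)))*(-5) = (16*(4*(I*√2)*(-1)))*(-5) = (16*(-4*I*√2))*(-5) = -64*I*√2*(-5) = 320*I*√2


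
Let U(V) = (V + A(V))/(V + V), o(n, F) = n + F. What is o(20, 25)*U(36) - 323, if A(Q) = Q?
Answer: -278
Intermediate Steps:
o(n, F) = F + n
U(V) = 1 (U(V) = (V + V)/(V + V) = (2*V)/((2*V)) = (2*V)*(1/(2*V)) = 1)
o(20, 25)*U(36) - 323 = (25 + 20)*1 - 323 = 45*1 - 323 = 45 - 323 = -278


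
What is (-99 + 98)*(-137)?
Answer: 137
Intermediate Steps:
(-99 + 98)*(-137) = -1*(-137) = 137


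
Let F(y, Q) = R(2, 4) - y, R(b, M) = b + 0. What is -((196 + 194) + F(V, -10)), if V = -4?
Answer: -396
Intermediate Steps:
R(b, M) = b
F(y, Q) = 2 - y
-((196 + 194) + F(V, -10)) = -((196 + 194) + (2 - 1*(-4))) = -(390 + (2 + 4)) = -(390 + 6) = -1*396 = -396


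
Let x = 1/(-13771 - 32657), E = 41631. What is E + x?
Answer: 1932844067/46428 ≈ 41631.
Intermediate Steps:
x = -1/46428 (x = 1/(-46428) = -1/46428 ≈ -2.1539e-5)
E + x = 41631 - 1/46428 = 1932844067/46428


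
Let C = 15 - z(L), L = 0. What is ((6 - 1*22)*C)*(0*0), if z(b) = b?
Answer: 0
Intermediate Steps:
C = 15 (C = 15 - 1*0 = 15 + 0 = 15)
((6 - 1*22)*C)*(0*0) = ((6 - 1*22)*15)*(0*0) = ((6 - 22)*15)*0 = -16*15*0 = -240*0 = 0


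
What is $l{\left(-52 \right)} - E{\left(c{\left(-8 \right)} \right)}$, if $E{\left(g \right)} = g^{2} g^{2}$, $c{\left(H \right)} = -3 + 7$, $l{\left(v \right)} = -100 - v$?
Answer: $-304$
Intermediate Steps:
$c{\left(H \right)} = 4$
$E{\left(g \right)} = g^{4}$
$l{\left(-52 \right)} - E{\left(c{\left(-8 \right)} \right)} = \left(-100 - -52\right) - 4^{4} = \left(-100 + 52\right) - 256 = -48 - 256 = -304$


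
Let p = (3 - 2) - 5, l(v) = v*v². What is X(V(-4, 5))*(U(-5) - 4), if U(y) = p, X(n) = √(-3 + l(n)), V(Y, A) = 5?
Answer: -8*√122 ≈ -88.363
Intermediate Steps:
l(v) = v³
X(n) = √(-3 + n³)
p = -4 (p = 1 - 5 = -4)
U(y) = -4
X(V(-4, 5))*(U(-5) - 4) = √(-3 + 5³)*(-4 - 4) = √(-3 + 125)*(-8) = √122*(-8) = -8*√122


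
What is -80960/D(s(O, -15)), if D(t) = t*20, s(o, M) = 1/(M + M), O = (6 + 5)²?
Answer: 121440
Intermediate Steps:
O = 121 (O = 11² = 121)
s(o, M) = 1/(2*M)
D(t) = 20*t
-80960/D(s(O, -15)) = -80960/(20*((½)/(-15))) = -80960/(20*((½)*(-1/15))) = -80960/(20*(-1/30)) = -80960/(-⅔) = -80960*(-3/2) = 121440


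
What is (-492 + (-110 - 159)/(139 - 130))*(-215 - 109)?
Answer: 169092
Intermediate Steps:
(-492 + (-110 - 159)/(139 - 130))*(-215 - 109) = (-492 - 269/9)*(-324) = -4697/9*(-324) = 169092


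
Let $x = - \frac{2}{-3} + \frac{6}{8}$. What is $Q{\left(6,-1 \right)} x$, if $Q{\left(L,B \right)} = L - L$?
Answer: $0$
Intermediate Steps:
$x = \frac{17}{12}$ ($x = \left(-2\right) \left(- \frac{1}{3}\right) + 6 \cdot \frac{1}{8} = \frac{2}{3} + \frac{3}{4} = \frac{17}{12} \approx 1.4167$)
$Q{\left(L,B \right)} = 0$
$Q{\left(6,-1 \right)} x = 0 \cdot \frac{17}{12} = 0$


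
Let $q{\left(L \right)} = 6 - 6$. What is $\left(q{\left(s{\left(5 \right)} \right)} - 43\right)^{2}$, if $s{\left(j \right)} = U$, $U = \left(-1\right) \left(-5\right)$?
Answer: $1849$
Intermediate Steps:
$U = 5$
$s{\left(j \right)} = 5$
$q{\left(L \right)} = 0$ ($q{\left(L \right)} = 6 - 6 = 0$)
$\left(q{\left(s{\left(5 \right)} \right)} - 43\right)^{2} = \left(0 - 43\right)^{2} = \left(-43\right)^{2} = 1849$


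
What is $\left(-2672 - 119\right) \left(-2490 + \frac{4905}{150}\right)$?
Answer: $\frac{68583243}{10} \approx 6.8583 \cdot 10^{6}$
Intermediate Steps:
$\left(-2672 - 119\right) \left(-2490 + \frac{4905}{150}\right) = - 2791 \left(-2490 + 4905 \cdot \frac{1}{150}\right) = - 2791 \left(-2490 + \frac{327}{10}\right) = \left(-2791\right) \left(- \frac{24573}{10}\right) = \frac{68583243}{10}$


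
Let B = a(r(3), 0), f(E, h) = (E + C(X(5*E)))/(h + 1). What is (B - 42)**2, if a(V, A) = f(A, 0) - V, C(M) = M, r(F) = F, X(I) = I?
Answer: 2025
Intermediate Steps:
f(E, h) = 6*E/(1 + h) (f(E, h) = (E + 5*E)/(h + 1) = (6*E)/(1 + h) = 6*E/(1 + h))
a(V, A) = -V + 6*A (a(V, A) = 6*A/(1 + 0) - V = 6*A/1 - V = 6*A*1 - V = 6*A - V = -V + 6*A)
B = -3 (B = -1*3 + 6*0 = -3 + 0 = -3)
(B - 42)**2 = (-3 - 42)**2 = (-45)**2 = 2025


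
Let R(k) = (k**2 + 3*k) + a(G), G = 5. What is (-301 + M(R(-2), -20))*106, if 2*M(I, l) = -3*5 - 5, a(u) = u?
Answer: -32966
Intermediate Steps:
R(k) = 5 + k**2 + 3*k (R(k) = (k**2 + 3*k) + 5 = 5 + k**2 + 3*k)
M(I, l) = -10 (M(I, l) = (-3*5 - 5)/2 = (-15 - 5)/2 = (1/2)*(-20) = -10)
(-301 + M(R(-2), -20))*106 = (-301 - 10)*106 = -311*106 = -32966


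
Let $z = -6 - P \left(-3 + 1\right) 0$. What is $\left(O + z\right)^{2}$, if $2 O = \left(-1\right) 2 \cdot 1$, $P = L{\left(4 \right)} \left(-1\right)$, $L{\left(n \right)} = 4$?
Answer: $49$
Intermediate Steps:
$P = -4$ ($P = 4 \left(-1\right) = -4$)
$O = -1$ ($O = \frac{\left(-1\right) 2 \cdot 1}{2} = \frac{\left(-2\right) 1}{2} = \frac{1}{2} \left(-2\right) = -1$)
$z = -6$ ($z = -6 - - 4 \left(-3 + 1\right) 0 = -6 - \left(-4\right) \left(-2\right) 0 = -6 - 8 \cdot 0 = -6 - 0 = -6 + 0 = -6$)
$\left(O + z\right)^{2} = \left(-1 - 6\right)^{2} = \left(-7\right)^{2} = 49$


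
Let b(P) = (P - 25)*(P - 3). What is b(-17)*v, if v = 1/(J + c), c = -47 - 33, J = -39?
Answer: -120/17 ≈ -7.0588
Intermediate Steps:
c = -80
v = -1/119 (v = 1/(-39 - 80) = 1/(-119) = -1/119 ≈ -0.0084034)
b(P) = (-25 + P)*(-3 + P)
b(-17)*v = (75 + (-17)² - 28*(-17))*(-1/119) = (75 + 289 + 476)*(-1/119) = 840*(-1/119) = -120/17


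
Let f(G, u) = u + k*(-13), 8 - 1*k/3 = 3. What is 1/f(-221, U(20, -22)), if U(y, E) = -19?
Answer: -1/214 ≈ -0.0046729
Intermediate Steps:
k = 15 (k = 24 - 3*3 = 24 - 9 = 15)
f(G, u) = -195 + u (f(G, u) = u + 15*(-13) = u - 195 = -195 + u)
1/f(-221, U(20, -22)) = 1/(-195 - 19) = 1/(-214) = -1/214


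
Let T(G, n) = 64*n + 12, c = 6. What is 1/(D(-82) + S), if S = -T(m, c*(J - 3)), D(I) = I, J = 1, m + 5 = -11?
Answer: 1/674 ≈ 0.0014837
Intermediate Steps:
m = -16 (m = -5 - 11 = -16)
T(G, n) = 12 + 64*n
S = 756 (S = -(12 + 64*(6*(1 - 3))) = -(12 + 64*(6*(-2))) = -(12 + 64*(-12)) = -(12 - 768) = -1*(-756) = 756)
1/(D(-82) + S) = 1/(-82 + 756) = 1/674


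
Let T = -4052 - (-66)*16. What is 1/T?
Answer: -1/2996 ≈ -0.00033378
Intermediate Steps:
T = -2996 (T = -4052 - 1*(-1056) = -4052 + 1056 = -2996)
1/T = 1/(-2996) = -1/2996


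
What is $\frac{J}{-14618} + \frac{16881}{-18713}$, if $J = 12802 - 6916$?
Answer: $- \frac{178455588}{136773317} \approx -1.3048$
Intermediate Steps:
$J = 5886$
$\frac{J}{-14618} + \frac{16881}{-18713} = \frac{5886}{-14618} + \frac{16881}{-18713} = 5886 \left(- \frac{1}{14618}\right) + 16881 \left(- \frac{1}{18713}\right) = - \frac{2943}{7309} - \frac{16881}{18713} = - \frac{178455588}{136773317}$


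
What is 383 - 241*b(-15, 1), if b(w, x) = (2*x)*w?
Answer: 7613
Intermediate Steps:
b(w, x) = 2*w*x
383 - 241*b(-15, 1) = 383 - 482*(-15) = 383 - 241*(-30) = 383 + 7230 = 7613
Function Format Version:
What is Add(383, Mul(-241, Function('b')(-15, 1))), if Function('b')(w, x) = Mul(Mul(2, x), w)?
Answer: 7613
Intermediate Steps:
Function('b')(w, x) = Mul(2, w, x)
Add(383, Mul(-241, Function('b')(-15, 1))) = Add(383, Mul(-241, Mul(2, -15, 1))) = Add(383, Mul(-241, -30)) = Add(383, 7230) = 7613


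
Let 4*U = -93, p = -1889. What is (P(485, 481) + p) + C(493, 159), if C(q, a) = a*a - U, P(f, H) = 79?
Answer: 93977/4 ≈ 23494.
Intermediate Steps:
U = -93/4 (U = (1/4)*(-93) = -93/4 ≈ -23.250)
C(q, a) = 93/4 + a**2 (C(q, a) = a*a - 1*(-93/4) = a**2 + 93/4 = 93/4 + a**2)
(P(485, 481) + p) + C(493, 159) = (79 - 1889) + (93/4 + 159**2) = -1810 + (93/4 + 25281) = -1810 + 101217/4 = 93977/4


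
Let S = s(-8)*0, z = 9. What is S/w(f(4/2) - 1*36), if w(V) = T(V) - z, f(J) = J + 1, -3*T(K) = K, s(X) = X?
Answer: 0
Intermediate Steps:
T(K) = -K/3
f(J) = 1 + J
S = 0 (S = -8*0 = 0)
w(V) = -9 - V/3 (w(V) = -V/3 - 1*9 = -V/3 - 9 = -9 - V/3)
S/w(f(4/2) - 1*36) = 0/(-9 - ((1 + 4/2) - 1*36)/3) = 0/(-9 - ((1 + 4*(½)) - 36)/3) = 0/(-9 - ((1 + 2) - 36)/3) = 0/(-9 - (3 - 36)/3) = 0/(-9 - ⅓*(-33)) = 0/(-9 + 11) = 0/2 = 0*(½) = 0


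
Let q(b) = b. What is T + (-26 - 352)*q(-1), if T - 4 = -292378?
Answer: -291996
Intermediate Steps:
T = -292374 (T = 4 - 292378 = -292374)
T + (-26 - 352)*q(-1) = -292374 + (-26 - 352)*(-1) = -292374 - 378*(-1) = -292374 + 378 = -291996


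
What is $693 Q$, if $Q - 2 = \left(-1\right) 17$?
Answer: $-10395$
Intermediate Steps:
$Q = -15$ ($Q = 2 - 17 = -15$)
$693 Q = 693 \left(-15\right) = -10395$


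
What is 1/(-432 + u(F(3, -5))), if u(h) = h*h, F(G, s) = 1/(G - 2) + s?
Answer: -1/416 ≈ -0.0024038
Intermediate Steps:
F(G, s) = s + 1/(-2 + G) (F(G, s) = 1/(-2 + G) + s = s + 1/(-2 + G))
u(h) = h**2
1/(-432 + u(F(3, -5))) = 1/(-432 + ((1 - 2*(-5) + 3*(-5))/(-2 + 3))**2) = 1/(-432 + ((1 + 10 - 15)/1)**2) = 1/(-432 + (1*(-4))**2) = 1/(-432 + (-4)**2) = 1/(-432 + 16) = 1/(-416) = -1/416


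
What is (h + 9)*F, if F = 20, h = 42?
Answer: 1020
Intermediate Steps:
(h + 9)*F = (42 + 9)*20 = 51*20 = 1020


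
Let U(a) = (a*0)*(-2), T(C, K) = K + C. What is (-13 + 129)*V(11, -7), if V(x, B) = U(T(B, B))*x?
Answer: 0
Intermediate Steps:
T(C, K) = C + K
U(a) = 0 (U(a) = 0*(-2) = 0)
V(x, B) = 0 (V(x, B) = 0*x = 0)
(-13 + 129)*V(11, -7) = (-13 + 129)*0 = 116*0 = 0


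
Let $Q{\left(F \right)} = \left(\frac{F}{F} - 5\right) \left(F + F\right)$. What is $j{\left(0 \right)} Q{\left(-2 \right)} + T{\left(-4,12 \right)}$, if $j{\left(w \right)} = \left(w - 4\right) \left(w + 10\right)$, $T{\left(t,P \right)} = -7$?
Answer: $-647$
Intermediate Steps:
$Q{\left(F \right)} = - 8 F$ ($Q{\left(F \right)} = \left(1 - 5\right) 2 F = - 4 \cdot 2 F = - 8 F$)
$j{\left(w \right)} = \left(-4 + w\right) \left(10 + w\right)$
$j{\left(0 \right)} Q{\left(-2 \right)} + T{\left(-4,12 \right)} = \left(-40 + 0^{2} + 6 \cdot 0\right) \left(\left(-8\right) \left(-2\right)\right) - 7 = \left(-40 + 0 + 0\right) 16 - 7 = \left(-40\right) 16 - 7 = -640 - 7 = -647$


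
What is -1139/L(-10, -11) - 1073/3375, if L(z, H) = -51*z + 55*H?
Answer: 748438/64125 ≈ 11.672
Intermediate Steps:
-1139/L(-10, -11) - 1073/3375 = -1139/(-51*(-10) + 55*(-11)) - 1073/3375 = -1139/(510 - 605) - 1073*1/3375 = -1139/(-95) - 1073/3375 = -1139*(-1/95) - 1073/3375 = 1139/95 - 1073/3375 = 748438/64125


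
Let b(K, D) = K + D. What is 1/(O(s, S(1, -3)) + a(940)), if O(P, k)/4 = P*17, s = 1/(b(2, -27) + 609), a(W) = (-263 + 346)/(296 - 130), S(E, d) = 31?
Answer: 73/45 ≈ 1.6222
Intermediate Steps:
b(K, D) = D + K
a(W) = ½ (a(W) = 83/166 = 83*(1/166) = ½)
s = 1/584 (s = 1/((-27 + 2) + 609) = 1/(-25 + 609) = 1/584 ≈ 0.0017123)
O(P, k) = 68*P (O(P, k) = 4*(P*17) = 4*(17*P) = 68*P)
1/(O(s, S(1, -3)) + a(940)) = 1/(68*(1/584) + ½) = 1/(17/146 + ½) = 1/(45/73) = 73/45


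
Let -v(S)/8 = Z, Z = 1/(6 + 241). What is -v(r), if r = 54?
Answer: 8/247 ≈ 0.032389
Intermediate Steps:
Z = 1/247 ≈ 0.0040486
v(S) = -8/247 (v(S) = -8*1/247 = -8/247)
-v(r) = -1*(-8/247) = 8/247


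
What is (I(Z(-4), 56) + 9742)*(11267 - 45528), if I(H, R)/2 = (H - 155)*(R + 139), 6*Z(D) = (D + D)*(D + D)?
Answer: 1594781028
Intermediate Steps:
Z(D) = 2*D**2/3 (Z(D) = ((D + D)*(D + D))/6 = ((2*D)*(2*D))/6 = (4*D**2)/6 = 2*D**2/3)
I(H, R) = 2*(-155 + H)*(139 + R) (I(H, R) = 2*((H - 155)*(R + 139)) = 2*((-155 + H)*(139 + R)) = 2*(-155 + H)*(139 + R))
(I(Z(-4), 56) + 9742)*(11267 - 45528) = ((-43090 - 310*56 + 278*((2/3)*(-4)**2) + 2*((2/3)*(-4)**2)*56) + 9742)*(11267 - 45528) = ((-43090 - 17360 + 278*((2/3)*16) + 2*((2/3)*16)*56) + 9742)*(-34261) = ((-43090 - 17360 + 278*(32/3) + 2*(32/3)*56) + 9742)*(-34261) = ((-43090 - 17360 + 8896/3 + 3584/3) + 9742)*(-34261) = (-56290 + 9742)*(-34261) = -46548*(-34261) = 1594781028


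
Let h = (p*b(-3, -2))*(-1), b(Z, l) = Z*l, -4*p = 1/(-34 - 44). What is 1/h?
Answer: -52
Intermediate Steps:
p = 1/312 (p = -1/(4*(-34 - 44)) = -¼/(-78) = -¼*(-1/78) = 1/312 ≈ 0.0032051)
h = -1/52 (h = ((-3*(-2))/312)*(-1) = ((1/312)*6)*(-1) = (1/52)*(-1) = -1/52 ≈ -0.019231)
1/h = 1/(-1/52) = -52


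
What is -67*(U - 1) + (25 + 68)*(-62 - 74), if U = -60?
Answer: -8561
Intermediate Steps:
-67*(U - 1) + (25 + 68)*(-62 - 74) = -67*(-60 - 1) + (25 + 68)*(-62 - 74) = -67*(-61) + 93*(-136) = 4087 - 12648 = -8561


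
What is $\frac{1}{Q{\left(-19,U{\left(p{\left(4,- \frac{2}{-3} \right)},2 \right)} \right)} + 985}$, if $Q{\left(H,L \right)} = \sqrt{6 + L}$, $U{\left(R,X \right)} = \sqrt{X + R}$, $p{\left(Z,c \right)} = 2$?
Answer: $\frac{985}{970217} - \frac{2 \sqrt{2}}{970217} \approx 0.0010123$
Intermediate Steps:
$U{\left(R,X \right)} = \sqrt{R + X}$
$\frac{1}{Q{\left(-19,U{\left(p{\left(4,- \frac{2}{-3} \right)},2 \right)} \right)} + 985} = \frac{1}{\sqrt{6 + \sqrt{2 + 2}} + 985} = \frac{1}{\sqrt{6 + \sqrt{4}} + 985} = \frac{1}{\sqrt{6 + 2} + 985} = \frac{1}{\sqrt{8} + 985} = \frac{1}{2 \sqrt{2} + 985} = \frac{1}{985 + 2 \sqrt{2}}$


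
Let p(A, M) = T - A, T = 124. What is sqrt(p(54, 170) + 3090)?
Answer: 2*sqrt(790) ≈ 56.214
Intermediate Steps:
p(A, M) = 124 - A
sqrt(p(54, 170) + 3090) = sqrt((124 - 1*54) + 3090) = sqrt((124 - 54) + 3090) = sqrt(70 + 3090) = sqrt(3160) = 2*sqrt(790)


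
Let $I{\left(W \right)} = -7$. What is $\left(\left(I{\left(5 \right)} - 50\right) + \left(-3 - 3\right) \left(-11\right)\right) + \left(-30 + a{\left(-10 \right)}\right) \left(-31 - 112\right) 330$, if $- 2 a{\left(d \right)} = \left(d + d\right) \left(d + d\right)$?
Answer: $10853709$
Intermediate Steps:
$a{\left(d \right)} = - 2 d^{2}$ ($a{\left(d \right)} = - \frac{\left(d + d\right) \left(d + d\right)}{2} = - \frac{2 d 2 d}{2} = - \frac{4 d^{2}}{2} = - 2 d^{2}$)
$\left(\left(I{\left(5 \right)} - 50\right) + \left(-3 - 3\right) \left(-11\right)\right) + \left(-30 + a{\left(-10 \right)}\right) \left(-31 - 112\right) 330 = \left(\left(-7 - 50\right) + \left(-3 - 3\right) \left(-11\right)\right) + \left(-30 - 2 \left(-10\right)^{2}\right) \left(-31 - 112\right) 330 = \left(-57 - -66\right) + \left(-30 - 200\right) \left(-143\right) 330 = \left(-57 + 66\right) + \left(-30 - 200\right) \left(-143\right) 330 = 9 + \left(-230\right) \left(-143\right) 330 = 9 + 32890 \cdot 330 = 9 + 10853700 = 10853709$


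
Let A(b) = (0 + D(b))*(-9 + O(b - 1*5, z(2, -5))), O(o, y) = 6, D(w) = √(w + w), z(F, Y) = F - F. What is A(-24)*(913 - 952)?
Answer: 468*I*√3 ≈ 810.6*I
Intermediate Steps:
z(F, Y) = 0
D(w) = √2*√w (D(w) = √(2*w) = √2*√w)
A(b) = -3*√2*√b (A(b) = (0 + √2*√b)*(-9 + 6) = (√2*√b)*(-3) = -3*√2*√b)
A(-24)*(913 - 952) = (-3*√2*√(-24))*(913 - 952) = -3*√2*2*I*√6*(-39) = -12*I*√3*(-39) = 468*I*√3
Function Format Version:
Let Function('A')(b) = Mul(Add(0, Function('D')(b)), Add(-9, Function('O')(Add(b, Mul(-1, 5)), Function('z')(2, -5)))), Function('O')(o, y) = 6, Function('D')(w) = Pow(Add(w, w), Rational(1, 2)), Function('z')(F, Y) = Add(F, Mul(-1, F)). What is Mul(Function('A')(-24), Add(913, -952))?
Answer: Mul(468, I, Pow(3, Rational(1, 2))) ≈ Mul(810.60, I)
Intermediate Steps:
Function('z')(F, Y) = 0
Function('D')(w) = Mul(Pow(2, Rational(1, 2)), Pow(w, Rational(1, 2))) (Function('D')(w) = Pow(Mul(2, w), Rational(1, 2)) = Mul(Pow(2, Rational(1, 2)), Pow(w, Rational(1, 2))))
Function('A')(b) = Mul(-3, Pow(2, Rational(1, 2)), Pow(b, Rational(1, 2))) (Function('A')(b) = Mul(Add(0, Mul(Pow(2, Rational(1, 2)), Pow(b, Rational(1, 2)))), Add(-9, 6)) = Mul(Mul(Pow(2, Rational(1, 2)), Pow(b, Rational(1, 2))), -3) = Mul(-3, Pow(2, Rational(1, 2)), Pow(b, Rational(1, 2))))
Mul(Function('A')(-24), Add(913, -952)) = Mul(Mul(-3, Pow(2, Rational(1, 2)), Pow(-24, Rational(1, 2))), Add(913, -952)) = Mul(Mul(-3, Pow(2, Rational(1, 2)), Mul(2, I, Pow(6, Rational(1, 2)))), -39) = Mul(Mul(-12, I, Pow(3, Rational(1, 2))), -39) = Mul(468, I, Pow(3, Rational(1, 2)))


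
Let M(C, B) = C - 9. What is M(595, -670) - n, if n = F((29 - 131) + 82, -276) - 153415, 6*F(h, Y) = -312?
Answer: 154053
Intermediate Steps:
M(C, B) = -9 + C
F(h, Y) = -52 (F(h, Y) = (⅙)*(-312) = -52)
n = -153467 (n = -52 - 153415 = -153467)
M(595, -670) - n = (-9 + 595) - 1*(-153467) = 586 + 153467 = 154053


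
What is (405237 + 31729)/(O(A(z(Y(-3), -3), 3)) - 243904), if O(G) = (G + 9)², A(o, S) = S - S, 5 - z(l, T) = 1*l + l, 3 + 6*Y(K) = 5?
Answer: -436966/243823 ≈ -1.7921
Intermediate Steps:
Y(K) = ⅓ (Y(K) = -½ + (⅙)*5 = -½ + ⅚ = ⅓)
z(l, T) = 5 - 2*l (z(l, T) = 5 - (1*l + l) = 5 - (l + l) = 5 - 2*l)
A(o, S) = 0
O(G) = (9 + G)²
(405237 + 31729)/(O(A(z(Y(-3), -3), 3)) - 243904) = (405237 + 31729)/((9 + 0)² - 243904) = 436966/(9² - 243904) = 436966/(81 - 243904) = 436966/(-243823) = 436966*(-1/243823) = -436966/243823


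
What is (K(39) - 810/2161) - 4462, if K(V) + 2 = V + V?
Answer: -9478956/2161 ≈ -4386.4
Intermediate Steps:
K(V) = -2 + 2*V (K(V) = -2 + (V + V) = -2 + 2*V)
(K(39) - 810/2161) - 4462 = ((-2 + 2*39) - 810/2161) - 4462 = ((-2 + 78) - 810/2161) - 4462 = (76 - 1*810/2161) - 4462 = (76 - 810/2161) - 4462 = 163426/2161 - 4462 = -9478956/2161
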